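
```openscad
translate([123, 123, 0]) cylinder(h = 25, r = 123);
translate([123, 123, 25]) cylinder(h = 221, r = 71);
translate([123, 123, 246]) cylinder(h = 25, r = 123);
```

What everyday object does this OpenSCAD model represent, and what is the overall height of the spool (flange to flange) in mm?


A spool. The overall height is 271 mm.

Three coaxial cylinders, large–small–large — a spool. Two 25 mm flanges and a 221 mm core give 25 + 221 + 25 = 271 mm.


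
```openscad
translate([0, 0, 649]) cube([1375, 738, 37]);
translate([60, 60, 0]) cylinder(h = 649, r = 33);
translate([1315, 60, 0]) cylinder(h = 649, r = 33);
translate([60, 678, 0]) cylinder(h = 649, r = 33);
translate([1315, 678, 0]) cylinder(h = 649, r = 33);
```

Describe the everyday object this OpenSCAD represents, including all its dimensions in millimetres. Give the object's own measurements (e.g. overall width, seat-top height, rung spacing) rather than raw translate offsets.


A table: top 1375 mm (x) × 738 mm (y), 37 mm thick, upper face at z = 686 mm, on four round legs of 66 mm diameter, each leg's bounding box inset 27 mm from the nearest pair of top edges from z = 0 to the bottom of the top.


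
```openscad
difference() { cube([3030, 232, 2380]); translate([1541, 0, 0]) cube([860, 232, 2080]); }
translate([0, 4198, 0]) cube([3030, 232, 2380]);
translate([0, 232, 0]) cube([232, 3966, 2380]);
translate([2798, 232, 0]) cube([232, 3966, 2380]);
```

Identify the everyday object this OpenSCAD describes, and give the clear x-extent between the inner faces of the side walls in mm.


A single room. The interior width is 2566 mm.

Four walls enclosing a rectangle with a door in the front wall — a room. Outside width 3030 minus two 232 mm walls gives 2566 mm.


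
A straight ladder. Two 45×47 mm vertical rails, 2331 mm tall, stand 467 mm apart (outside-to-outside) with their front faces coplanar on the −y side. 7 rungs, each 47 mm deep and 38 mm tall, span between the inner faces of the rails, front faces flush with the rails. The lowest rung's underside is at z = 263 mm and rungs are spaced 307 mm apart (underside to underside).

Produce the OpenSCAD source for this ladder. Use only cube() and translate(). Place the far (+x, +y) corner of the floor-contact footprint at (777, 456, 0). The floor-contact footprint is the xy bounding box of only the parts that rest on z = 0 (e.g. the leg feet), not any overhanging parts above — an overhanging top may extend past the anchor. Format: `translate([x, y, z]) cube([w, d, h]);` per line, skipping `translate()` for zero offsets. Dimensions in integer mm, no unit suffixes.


translate([310, 409, 0]) cube([45, 47, 2331]);
translate([732, 409, 0]) cube([45, 47, 2331]);
translate([355, 409, 263]) cube([377, 47, 38]);
translate([355, 409, 570]) cube([377, 47, 38]);
translate([355, 409, 877]) cube([377, 47, 38]);
translate([355, 409, 1184]) cube([377, 47, 38]);
translate([355, 409, 1491]) cube([377, 47, 38]);
translate([355, 409, 1798]) cube([377, 47, 38]);
translate([355, 409, 2105]) cube([377, 47, 38]);


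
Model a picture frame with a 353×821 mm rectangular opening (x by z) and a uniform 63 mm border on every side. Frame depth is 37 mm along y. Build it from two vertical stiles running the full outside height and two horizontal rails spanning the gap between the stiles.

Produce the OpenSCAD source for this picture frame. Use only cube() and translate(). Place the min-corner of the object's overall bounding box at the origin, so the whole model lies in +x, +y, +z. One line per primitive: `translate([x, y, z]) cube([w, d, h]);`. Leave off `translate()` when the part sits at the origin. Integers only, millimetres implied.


cube([63, 37, 947]);
translate([416, 0, 0]) cube([63, 37, 947]);
translate([63, 0, 0]) cube([353, 37, 63]);
translate([63, 0, 884]) cube([353, 37, 63]);


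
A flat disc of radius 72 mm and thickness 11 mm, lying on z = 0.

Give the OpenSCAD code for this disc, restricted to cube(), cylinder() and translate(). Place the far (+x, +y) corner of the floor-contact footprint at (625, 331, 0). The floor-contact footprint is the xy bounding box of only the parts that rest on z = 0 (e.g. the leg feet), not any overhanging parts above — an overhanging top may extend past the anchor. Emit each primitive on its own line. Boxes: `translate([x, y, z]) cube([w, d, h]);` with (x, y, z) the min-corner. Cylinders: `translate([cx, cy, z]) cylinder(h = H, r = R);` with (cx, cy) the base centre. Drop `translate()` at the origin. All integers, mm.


translate([553, 259, 0]) cylinder(h = 11, r = 72);


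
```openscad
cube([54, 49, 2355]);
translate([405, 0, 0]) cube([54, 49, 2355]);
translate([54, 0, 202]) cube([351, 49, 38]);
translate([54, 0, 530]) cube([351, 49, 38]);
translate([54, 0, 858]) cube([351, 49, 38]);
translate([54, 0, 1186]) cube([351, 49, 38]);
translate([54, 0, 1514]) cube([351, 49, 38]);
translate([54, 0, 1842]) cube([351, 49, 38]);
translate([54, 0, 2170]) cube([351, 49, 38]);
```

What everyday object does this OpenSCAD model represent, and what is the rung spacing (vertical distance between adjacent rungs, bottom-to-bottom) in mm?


A ladder. The rung spacing is 328 mm.

Two tall 54×49 posts with 7 short bars between them — a ladder. Adjacent rungs sit at z = 202 and z = 530, so the spacing is 530 − 202 = 328 mm.


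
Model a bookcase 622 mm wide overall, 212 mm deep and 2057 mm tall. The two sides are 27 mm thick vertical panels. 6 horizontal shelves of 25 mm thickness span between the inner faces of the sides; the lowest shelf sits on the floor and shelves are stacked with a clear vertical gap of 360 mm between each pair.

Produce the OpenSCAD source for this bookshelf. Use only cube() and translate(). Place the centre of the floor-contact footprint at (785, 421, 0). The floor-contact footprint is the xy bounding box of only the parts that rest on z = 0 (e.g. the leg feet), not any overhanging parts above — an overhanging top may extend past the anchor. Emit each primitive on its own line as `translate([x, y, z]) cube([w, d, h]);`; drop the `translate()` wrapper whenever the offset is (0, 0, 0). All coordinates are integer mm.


translate([474, 315, 0]) cube([27, 212, 2057]);
translate([1069, 315, 0]) cube([27, 212, 2057]);
translate([501, 315, 0]) cube([568, 212, 25]);
translate([501, 315, 385]) cube([568, 212, 25]);
translate([501, 315, 770]) cube([568, 212, 25]);
translate([501, 315, 1155]) cube([568, 212, 25]);
translate([501, 315, 1540]) cube([568, 212, 25]);
translate([501, 315, 1925]) cube([568, 212, 25]);


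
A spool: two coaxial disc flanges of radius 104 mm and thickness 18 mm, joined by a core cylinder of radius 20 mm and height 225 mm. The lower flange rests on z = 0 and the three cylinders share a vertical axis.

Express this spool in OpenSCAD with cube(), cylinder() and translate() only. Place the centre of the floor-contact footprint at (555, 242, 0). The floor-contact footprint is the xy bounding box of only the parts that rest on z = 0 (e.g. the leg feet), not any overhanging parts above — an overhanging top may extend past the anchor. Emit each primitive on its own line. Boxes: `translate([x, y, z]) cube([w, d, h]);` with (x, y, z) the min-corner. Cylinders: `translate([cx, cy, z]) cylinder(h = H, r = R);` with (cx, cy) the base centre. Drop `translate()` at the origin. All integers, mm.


translate([555, 242, 0]) cylinder(h = 18, r = 104);
translate([555, 242, 18]) cylinder(h = 225, r = 20);
translate([555, 242, 243]) cylinder(h = 18, r = 104);


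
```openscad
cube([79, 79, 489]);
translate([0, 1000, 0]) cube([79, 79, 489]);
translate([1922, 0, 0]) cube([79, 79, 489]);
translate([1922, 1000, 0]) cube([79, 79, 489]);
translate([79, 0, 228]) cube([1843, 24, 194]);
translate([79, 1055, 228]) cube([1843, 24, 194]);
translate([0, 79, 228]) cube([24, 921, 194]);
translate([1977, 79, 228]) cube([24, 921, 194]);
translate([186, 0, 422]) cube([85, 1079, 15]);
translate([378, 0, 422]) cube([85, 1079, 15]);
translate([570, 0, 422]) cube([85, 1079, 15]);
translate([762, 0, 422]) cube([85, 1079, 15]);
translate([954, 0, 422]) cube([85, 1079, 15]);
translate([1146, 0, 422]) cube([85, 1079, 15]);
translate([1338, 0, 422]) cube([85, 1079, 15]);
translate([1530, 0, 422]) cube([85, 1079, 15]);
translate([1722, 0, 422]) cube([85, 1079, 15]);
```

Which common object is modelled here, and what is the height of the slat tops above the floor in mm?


A bed frame. The slat-top height is 437 mm.

Four posts, four rails, and a row of slats — a bed frame. Slats sit on the rails at z = 228 + 194 = 422; with slat thickness 15, the top is 437 mm.


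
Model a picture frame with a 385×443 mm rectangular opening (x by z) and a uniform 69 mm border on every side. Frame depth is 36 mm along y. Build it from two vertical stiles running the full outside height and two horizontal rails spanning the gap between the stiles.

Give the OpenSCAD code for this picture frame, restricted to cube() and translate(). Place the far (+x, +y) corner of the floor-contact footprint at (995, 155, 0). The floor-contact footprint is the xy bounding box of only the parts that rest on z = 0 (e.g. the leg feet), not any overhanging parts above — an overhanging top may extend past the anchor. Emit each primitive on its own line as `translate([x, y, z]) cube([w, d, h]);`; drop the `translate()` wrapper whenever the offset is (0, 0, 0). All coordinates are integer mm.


translate([472, 119, 0]) cube([69, 36, 581]);
translate([926, 119, 0]) cube([69, 36, 581]);
translate([541, 119, 0]) cube([385, 36, 69]);
translate([541, 119, 512]) cube([385, 36, 69]);


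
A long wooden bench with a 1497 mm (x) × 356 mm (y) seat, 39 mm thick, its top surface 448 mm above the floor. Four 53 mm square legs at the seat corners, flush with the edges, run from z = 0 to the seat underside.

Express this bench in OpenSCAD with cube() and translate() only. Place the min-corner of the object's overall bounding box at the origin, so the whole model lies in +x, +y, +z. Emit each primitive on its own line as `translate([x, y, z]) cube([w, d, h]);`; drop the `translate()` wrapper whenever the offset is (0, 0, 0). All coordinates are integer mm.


translate([0, 0, 409]) cube([1497, 356, 39]);
cube([53, 53, 409]);
translate([0, 303, 0]) cube([53, 53, 409]);
translate([1444, 0, 0]) cube([53, 53, 409]);
translate([1444, 303, 0]) cube([53, 53, 409]);


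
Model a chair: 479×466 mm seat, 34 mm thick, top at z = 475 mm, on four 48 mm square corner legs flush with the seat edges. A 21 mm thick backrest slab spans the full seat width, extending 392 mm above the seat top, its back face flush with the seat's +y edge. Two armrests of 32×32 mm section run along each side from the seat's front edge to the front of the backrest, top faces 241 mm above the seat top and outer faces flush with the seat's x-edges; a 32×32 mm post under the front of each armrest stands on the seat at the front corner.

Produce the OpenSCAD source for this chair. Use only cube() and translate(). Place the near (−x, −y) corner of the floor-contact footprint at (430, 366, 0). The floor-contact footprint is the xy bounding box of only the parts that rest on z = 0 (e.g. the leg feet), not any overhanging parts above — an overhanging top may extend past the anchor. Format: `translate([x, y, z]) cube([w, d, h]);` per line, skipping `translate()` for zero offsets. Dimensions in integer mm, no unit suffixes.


translate([430, 366, 441]) cube([479, 466, 34]);
translate([430, 366, 0]) cube([48, 48, 441]);
translate([861, 366, 0]) cube([48, 48, 441]);
translate([430, 784, 0]) cube([48, 48, 441]);
translate([861, 784, 0]) cube([48, 48, 441]);
translate([430, 811, 475]) cube([479, 21, 392]);
translate([430, 366, 684]) cube([32, 445, 32]);
translate([877, 366, 684]) cube([32, 445, 32]);
translate([430, 366, 475]) cube([32, 32, 209]);
translate([877, 366, 475]) cube([32, 32, 209]);


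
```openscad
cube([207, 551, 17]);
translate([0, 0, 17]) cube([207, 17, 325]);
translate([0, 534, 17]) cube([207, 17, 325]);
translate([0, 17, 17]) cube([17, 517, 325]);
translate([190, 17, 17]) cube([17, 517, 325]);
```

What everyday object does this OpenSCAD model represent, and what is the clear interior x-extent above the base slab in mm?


An open box. The internal width is 173 mm.

A 207×551 base slab with four walls standing on it — an open box. The base is 207 mm wide and the walls are 17 mm thick, so the internal width is 207 − 2 × 17 = 173 mm.


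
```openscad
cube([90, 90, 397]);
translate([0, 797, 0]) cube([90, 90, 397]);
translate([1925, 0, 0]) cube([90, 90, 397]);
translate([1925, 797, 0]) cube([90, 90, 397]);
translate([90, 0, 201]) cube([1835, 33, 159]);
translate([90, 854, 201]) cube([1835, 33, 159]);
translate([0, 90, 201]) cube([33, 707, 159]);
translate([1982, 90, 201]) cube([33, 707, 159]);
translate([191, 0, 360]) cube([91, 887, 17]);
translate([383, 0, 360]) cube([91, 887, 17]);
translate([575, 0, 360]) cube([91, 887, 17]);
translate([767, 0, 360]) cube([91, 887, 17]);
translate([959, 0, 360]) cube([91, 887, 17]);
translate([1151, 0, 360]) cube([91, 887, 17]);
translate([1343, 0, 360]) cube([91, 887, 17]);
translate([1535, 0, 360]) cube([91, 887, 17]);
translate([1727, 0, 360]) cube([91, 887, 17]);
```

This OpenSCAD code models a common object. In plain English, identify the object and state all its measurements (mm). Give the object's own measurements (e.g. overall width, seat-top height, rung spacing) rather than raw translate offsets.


A bed frame 2015 mm long (x) by 887 mm wide (y). Four 90×90 mm corner posts, 397 mm tall, at the corners of the footprint. Four rails of 33 mm thickness and 159 mm height run between adjacent posts with their undersides at z = 201 mm, their outer faces flush with the outside of the frame (the two x-running rails run between the posts' inner faces; the two y-running rails run between the posts' inner faces). 9 slats, each 91 mm wide (x) and 17 mm thick, lie across the top of the two x-running rails, running the full 887 mm width of the frame in y; along x they sit between the end posts with a 101 mm gap after the −x posts and between neighbouring slats, leaving 107 mm before the +x posts.


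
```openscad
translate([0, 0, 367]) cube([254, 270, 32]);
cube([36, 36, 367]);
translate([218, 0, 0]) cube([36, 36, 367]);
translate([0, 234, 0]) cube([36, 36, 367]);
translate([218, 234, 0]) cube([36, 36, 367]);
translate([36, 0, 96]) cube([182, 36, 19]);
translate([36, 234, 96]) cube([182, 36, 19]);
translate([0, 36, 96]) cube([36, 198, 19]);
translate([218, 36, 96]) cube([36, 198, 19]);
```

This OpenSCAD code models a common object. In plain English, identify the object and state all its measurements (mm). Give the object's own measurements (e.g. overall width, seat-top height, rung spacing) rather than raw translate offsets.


A simple wooden stool: a rectangular seat 254 mm (x) by 270 mm (y), 32 mm thick, top face at z = 399 mm, on four square legs, each 36×36 mm in cross-section. The legs rest on z = 0, each flush with a corner of the seat. Four stretchers, 36 mm wide and 19 mm tall, connect adjacent legs with their undersides at z = 96 mm, each running between the inner faces of the legs it joins and aligned with the legs' outer faces on the other axis.


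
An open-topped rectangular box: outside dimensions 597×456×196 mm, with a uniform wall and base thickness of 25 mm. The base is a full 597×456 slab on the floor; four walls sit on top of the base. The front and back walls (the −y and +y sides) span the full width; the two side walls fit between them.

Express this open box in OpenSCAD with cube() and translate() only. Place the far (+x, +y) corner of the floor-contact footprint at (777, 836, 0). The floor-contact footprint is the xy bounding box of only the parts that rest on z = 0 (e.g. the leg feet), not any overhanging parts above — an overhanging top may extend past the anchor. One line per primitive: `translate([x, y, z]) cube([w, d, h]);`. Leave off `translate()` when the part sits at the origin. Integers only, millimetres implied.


translate([180, 380, 0]) cube([597, 456, 25]);
translate([180, 380, 25]) cube([597, 25, 171]);
translate([180, 811, 25]) cube([597, 25, 171]);
translate([180, 405, 25]) cube([25, 406, 171]);
translate([752, 405, 25]) cube([25, 406, 171]);


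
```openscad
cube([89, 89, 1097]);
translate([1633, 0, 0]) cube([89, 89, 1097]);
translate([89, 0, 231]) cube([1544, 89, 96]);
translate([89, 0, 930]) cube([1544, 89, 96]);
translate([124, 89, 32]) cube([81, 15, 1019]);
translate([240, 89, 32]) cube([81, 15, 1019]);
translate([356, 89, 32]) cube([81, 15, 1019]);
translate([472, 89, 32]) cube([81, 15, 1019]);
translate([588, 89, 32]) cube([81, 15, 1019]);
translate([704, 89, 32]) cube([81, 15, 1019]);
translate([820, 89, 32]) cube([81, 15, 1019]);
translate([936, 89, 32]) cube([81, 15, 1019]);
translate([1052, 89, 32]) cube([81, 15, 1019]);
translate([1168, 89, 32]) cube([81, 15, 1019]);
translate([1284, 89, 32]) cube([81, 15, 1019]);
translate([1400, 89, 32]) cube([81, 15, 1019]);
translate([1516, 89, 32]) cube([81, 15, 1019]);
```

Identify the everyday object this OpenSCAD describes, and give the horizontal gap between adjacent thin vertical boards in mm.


A fence section. The picket gap is 35 mm.

Two posts, two rails, 13 pickets — a fence section. Span 1544 mm holds 13 pickets of 81 mm with 14 equal gaps: ⌊(1544 − 13·81) / 14⌋ = 35 mm.


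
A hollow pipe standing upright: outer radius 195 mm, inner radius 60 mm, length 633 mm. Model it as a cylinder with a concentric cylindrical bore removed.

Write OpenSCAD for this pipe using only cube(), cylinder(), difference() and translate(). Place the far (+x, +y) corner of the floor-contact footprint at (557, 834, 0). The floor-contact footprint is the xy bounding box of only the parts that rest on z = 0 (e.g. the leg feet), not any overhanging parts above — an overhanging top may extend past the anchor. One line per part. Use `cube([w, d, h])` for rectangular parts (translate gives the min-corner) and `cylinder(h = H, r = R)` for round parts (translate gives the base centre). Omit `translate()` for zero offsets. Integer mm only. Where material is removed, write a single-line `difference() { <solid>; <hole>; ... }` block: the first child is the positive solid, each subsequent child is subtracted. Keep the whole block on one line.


difference() { translate([362, 639, 0]) cylinder(h = 633, r = 195); translate([362, 639, 0]) cylinder(h = 633, r = 60); }


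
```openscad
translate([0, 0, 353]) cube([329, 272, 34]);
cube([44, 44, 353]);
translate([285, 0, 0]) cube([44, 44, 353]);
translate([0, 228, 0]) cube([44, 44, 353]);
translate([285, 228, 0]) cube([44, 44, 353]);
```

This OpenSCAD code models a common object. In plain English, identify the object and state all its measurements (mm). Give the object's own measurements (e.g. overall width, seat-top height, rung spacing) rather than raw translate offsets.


A simple wooden stool: a rectangular seat 329 mm (x) by 272 mm (y), 34 mm thick, top face at z = 387 mm, on four square legs, each 44×44 mm in cross-section. The legs rest on z = 0, each flush with a corner of the seat.


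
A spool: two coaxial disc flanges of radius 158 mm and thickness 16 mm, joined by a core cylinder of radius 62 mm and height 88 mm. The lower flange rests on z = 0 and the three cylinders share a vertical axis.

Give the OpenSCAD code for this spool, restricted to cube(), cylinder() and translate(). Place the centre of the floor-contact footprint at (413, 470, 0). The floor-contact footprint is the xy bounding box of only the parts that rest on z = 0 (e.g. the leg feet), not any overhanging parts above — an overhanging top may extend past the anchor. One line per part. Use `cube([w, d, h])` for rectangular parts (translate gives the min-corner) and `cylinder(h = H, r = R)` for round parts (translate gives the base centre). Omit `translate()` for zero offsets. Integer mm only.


translate([413, 470, 0]) cylinder(h = 16, r = 158);
translate([413, 470, 16]) cylinder(h = 88, r = 62);
translate([413, 470, 104]) cylinder(h = 16, r = 158);


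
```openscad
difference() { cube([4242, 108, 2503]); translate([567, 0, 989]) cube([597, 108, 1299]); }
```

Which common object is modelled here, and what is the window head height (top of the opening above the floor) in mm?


A wall with a window opening. The window head height is 2288 mm.

A wall with a rectangular opening subtracted — a window. Sill at z = 989, opening 1299 mm tall, so the head is at 989 + 1299 = 2288 mm.


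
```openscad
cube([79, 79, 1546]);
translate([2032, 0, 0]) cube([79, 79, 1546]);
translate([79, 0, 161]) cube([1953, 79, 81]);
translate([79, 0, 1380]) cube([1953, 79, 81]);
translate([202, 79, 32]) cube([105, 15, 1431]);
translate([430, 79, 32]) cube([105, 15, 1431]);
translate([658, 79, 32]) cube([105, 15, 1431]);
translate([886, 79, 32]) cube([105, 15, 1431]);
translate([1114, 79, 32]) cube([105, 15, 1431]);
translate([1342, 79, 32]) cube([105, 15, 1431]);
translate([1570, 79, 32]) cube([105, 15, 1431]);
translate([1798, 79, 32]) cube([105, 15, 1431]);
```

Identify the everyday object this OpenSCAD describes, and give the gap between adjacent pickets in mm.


A fence section. The picket gap is 123 mm.

Two posts, two rails, 8 pickets — a fence section. Span 1953 mm holds 8 pickets of 105 mm with 9 equal gaps: ⌊(1953 − 8·105) / 9⌋ = 123 mm.


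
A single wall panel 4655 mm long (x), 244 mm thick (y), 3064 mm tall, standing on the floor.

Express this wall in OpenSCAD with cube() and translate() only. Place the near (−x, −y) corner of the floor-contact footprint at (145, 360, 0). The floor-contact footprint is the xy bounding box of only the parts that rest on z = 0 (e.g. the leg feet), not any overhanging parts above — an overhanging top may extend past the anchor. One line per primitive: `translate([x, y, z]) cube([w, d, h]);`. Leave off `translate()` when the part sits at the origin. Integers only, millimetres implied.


translate([145, 360, 0]) cube([4655, 244, 3064]);


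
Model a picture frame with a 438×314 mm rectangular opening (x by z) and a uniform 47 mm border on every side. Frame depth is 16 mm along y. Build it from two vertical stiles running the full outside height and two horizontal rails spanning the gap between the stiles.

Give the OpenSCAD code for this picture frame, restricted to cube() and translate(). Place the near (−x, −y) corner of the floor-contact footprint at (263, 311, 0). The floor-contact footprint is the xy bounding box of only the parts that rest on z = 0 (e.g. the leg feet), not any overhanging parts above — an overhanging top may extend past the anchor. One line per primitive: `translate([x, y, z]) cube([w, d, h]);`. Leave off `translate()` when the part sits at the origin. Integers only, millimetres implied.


translate([263, 311, 0]) cube([47, 16, 408]);
translate([748, 311, 0]) cube([47, 16, 408]);
translate([310, 311, 0]) cube([438, 16, 47]);
translate([310, 311, 361]) cube([438, 16, 47]);


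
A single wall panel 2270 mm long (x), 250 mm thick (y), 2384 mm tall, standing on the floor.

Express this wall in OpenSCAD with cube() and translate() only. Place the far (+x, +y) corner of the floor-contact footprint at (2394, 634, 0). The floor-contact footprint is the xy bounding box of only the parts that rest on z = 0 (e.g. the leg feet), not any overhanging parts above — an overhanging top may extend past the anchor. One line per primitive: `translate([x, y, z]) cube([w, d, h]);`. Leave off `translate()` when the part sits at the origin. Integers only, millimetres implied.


translate([124, 384, 0]) cube([2270, 250, 2384]);


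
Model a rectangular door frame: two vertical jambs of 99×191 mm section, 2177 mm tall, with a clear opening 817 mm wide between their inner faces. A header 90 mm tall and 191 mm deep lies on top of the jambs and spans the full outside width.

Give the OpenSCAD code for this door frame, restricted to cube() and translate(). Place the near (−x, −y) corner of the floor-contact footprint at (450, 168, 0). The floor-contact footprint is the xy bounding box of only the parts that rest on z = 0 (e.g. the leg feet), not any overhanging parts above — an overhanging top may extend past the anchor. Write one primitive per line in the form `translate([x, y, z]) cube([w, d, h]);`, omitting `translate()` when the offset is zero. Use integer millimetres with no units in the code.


translate([450, 168, 0]) cube([99, 191, 2177]);
translate([1366, 168, 0]) cube([99, 191, 2177]);
translate([450, 168, 2177]) cube([1015, 191, 90]);


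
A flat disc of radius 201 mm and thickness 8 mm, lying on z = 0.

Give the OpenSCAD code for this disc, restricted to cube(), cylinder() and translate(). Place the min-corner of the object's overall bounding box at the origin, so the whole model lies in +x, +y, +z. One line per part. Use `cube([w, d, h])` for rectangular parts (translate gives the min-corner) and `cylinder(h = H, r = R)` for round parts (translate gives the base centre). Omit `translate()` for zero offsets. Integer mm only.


translate([201, 201, 0]) cylinder(h = 8, r = 201);


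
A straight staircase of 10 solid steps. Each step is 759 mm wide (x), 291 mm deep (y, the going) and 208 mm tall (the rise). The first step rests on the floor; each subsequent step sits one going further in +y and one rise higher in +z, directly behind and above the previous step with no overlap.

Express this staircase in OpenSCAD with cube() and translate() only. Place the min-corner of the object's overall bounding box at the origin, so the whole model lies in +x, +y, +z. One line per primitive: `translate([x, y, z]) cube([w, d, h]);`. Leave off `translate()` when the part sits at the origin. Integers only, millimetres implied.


cube([759, 291, 208]);
translate([0, 291, 208]) cube([759, 291, 208]);
translate([0, 582, 416]) cube([759, 291, 208]);
translate([0, 873, 624]) cube([759, 291, 208]);
translate([0, 1164, 832]) cube([759, 291, 208]);
translate([0, 1455, 1040]) cube([759, 291, 208]);
translate([0, 1746, 1248]) cube([759, 291, 208]);
translate([0, 2037, 1456]) cube([759, 291, 208]);
translate([0, 2328, 1664]) cube([759, 291, 208]);
translate([0, 2619, 1872]) cube([759, 291, 208]);


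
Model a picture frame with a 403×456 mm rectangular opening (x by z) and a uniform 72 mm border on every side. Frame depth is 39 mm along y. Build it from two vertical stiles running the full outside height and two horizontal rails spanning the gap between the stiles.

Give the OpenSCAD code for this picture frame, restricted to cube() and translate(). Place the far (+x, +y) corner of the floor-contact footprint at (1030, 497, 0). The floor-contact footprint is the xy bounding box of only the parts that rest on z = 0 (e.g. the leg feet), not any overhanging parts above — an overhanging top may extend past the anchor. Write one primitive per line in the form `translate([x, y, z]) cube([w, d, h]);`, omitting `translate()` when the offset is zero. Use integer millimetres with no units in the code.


translate([483, 458, 0]) cube([72, 39, 600]);
translate([958, 458, 0]) cube([72, 39, 600]);
translate([555, 458, 0]) cube([403, 39, 72]);
translate([555, 458, 528]) cube([403, 39, 72]);


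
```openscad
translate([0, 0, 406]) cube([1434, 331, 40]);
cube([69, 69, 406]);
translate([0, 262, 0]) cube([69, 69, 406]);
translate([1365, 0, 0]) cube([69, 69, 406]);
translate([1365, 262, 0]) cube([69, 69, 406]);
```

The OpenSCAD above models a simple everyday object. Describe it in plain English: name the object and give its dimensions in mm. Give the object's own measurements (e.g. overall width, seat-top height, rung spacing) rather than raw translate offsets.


A bench: a 1434×331 mm seat slab, 40 mm thick, top at z = 446 mm, on four 69×69 mm square legs flush with the seat corners and standing on z = 0.


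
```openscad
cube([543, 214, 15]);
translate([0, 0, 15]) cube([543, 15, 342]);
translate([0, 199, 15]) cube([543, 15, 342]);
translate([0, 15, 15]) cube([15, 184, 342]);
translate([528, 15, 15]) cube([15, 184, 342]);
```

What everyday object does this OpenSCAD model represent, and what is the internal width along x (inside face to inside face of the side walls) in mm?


An open box. The internal width is 513 mm.

A 543×214 base slab with four walls standing on it — an open box. The base is 543 mm wide and the walls are 15 mm thick, so the internal width is 543 − 2 × 15 = 513 mm.


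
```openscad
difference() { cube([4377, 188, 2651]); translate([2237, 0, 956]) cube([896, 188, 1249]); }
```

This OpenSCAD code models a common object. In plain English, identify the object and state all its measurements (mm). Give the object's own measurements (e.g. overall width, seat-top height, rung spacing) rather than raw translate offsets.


A wall 4377 mm long (x), 188 mm thick (y), 2651 mm tall, with a rectangular window opening cut through it. The opening is 896 mm wide and 1249 mm tall; its sill is at z = 956 mm and its near (−x) edge is 2237 mm from the wall's −x end. The opening passes through the full wall thickness.


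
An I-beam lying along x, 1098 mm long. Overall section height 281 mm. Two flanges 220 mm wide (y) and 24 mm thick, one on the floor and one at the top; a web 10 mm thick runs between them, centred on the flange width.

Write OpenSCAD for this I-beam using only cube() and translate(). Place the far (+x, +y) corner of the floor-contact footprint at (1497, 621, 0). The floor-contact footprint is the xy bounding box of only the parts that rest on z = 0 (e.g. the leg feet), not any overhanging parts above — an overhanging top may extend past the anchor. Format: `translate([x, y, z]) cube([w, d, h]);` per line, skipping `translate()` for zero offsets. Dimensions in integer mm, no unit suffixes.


translate([399, 401, 0]) cube([1098, 220, 24]);
translate([399, 506, 24]) cube([1098, 10, 233]);
translate([399, 401, 257]) cube([1098, 220, 24]);


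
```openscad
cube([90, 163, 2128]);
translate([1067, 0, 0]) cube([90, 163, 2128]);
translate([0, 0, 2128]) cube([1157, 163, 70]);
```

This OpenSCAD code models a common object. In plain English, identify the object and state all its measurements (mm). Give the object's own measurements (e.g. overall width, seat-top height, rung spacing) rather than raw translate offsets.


A door frame. The clear opening is 977 mm wide and 2128 mm high. Two 90 mm wide jambs, 163 mm deep, stand either side of the opening from the floor to the top of the opening. A 70 mm thick head sits across the top of both jambs, spanning the full outside width of the frame.


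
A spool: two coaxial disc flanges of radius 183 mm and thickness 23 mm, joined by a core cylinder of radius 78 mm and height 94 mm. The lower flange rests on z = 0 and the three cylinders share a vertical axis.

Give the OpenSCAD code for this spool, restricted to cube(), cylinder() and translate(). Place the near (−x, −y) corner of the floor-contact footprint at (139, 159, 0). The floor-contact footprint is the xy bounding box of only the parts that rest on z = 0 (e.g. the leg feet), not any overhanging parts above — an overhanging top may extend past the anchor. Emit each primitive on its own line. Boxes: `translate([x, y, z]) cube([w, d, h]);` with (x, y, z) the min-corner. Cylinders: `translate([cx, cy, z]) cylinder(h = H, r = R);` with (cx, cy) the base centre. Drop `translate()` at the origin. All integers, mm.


translate([322, 342, 0]) cylinder(h = 23, r = 183);
translate([322, 342, 23]) cylinder(h = 94, r = 78);
translate([322, 342, 117]) cylinder(h = 23, r = 183);


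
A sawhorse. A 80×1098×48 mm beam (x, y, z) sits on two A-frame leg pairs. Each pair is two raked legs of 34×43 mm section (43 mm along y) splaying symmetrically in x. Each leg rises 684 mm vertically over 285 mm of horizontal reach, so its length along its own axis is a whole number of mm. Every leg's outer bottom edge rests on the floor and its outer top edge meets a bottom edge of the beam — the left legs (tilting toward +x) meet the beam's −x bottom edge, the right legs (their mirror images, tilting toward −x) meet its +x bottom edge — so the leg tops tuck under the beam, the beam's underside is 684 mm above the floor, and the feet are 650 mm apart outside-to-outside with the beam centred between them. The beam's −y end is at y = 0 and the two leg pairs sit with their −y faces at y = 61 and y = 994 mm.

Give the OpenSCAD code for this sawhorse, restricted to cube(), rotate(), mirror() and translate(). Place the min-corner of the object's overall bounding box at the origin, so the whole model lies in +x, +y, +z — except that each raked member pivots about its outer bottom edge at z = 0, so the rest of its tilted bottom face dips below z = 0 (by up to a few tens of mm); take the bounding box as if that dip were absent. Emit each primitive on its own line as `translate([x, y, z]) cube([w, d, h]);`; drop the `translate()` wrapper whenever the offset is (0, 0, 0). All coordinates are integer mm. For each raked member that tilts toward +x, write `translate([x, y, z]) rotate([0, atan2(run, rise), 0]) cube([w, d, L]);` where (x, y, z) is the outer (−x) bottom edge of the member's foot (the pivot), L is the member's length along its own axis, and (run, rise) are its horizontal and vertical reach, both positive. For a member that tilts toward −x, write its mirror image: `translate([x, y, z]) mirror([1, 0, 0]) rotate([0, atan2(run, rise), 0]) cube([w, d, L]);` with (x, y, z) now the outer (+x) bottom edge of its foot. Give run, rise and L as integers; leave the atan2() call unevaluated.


translate([285, 0, 684]) cube([80, 1098, 48]);
translate([0, 61, 0]) rotate([0, atan2(285, 684), 0]) cube([34, 43, 741]);
translate([650, 61, 0]) mirror([1, 0, 0]) rotate([0, atan2(285, 684), 0]) cube([34, 43, 741]);
translate([0, 994, 0]) rotate([0, atan2(285, 684), 0]) cube([34, 43, 741]);
translate([650, 994, 0]) mirror([1, 0, 0]) rotate([0, atan2(285, 684), 0]) cube([34, 43, 741]);


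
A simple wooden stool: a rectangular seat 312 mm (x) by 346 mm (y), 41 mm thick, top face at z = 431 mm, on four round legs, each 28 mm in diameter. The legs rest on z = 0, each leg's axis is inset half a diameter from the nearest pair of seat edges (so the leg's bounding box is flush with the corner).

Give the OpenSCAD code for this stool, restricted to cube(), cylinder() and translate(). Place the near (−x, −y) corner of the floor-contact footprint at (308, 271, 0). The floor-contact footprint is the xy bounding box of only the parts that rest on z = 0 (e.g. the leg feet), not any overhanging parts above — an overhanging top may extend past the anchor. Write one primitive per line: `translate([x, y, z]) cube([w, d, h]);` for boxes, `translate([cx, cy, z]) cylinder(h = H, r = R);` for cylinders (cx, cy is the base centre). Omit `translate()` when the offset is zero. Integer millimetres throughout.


translate([308, 271, 390]) cube([312, 346, 41]);
translate([322, 285, 0]) cylinder(h = 390, r = 14);
translate([606, 285, 0]) cylinder(h = 390, r = 14);
translate([322, 603, 0]) cylinder(h = 390, r = 14);
translate([606, 603, 0]) cylinder(h = 390, r = 14);


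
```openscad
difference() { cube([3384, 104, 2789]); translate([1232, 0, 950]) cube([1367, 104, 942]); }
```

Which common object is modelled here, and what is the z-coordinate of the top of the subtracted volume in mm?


A wall with a window opening. The window head height is 1892 mm.

A wall with a rectangular opening subtracted — a window. Sill at z = 950, opening 942 mm tall, so the head is at 950 + 942 = 1892 mm.


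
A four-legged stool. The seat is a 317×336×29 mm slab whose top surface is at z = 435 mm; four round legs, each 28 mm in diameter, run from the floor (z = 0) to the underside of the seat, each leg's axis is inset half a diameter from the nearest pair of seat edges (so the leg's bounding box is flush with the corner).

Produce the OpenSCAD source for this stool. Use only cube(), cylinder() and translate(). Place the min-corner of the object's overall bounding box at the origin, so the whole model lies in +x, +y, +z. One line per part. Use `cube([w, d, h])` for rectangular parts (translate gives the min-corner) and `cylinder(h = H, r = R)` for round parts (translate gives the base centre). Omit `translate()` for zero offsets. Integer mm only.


// leg_h = 435 - 29 = 406
translate([0, 0, 406]) cube([317, 336, 29]);
translate([14, 14, 0]) cylinder(h = 406, r = 14);
translate([303, 14, 0]) cylinder(h = 406, r = 14);
translate([14, 322, 0]) cylinder(h = 406, r = 14);
translate([303, 322, 0]) cylinder(h = 406, r = 14);


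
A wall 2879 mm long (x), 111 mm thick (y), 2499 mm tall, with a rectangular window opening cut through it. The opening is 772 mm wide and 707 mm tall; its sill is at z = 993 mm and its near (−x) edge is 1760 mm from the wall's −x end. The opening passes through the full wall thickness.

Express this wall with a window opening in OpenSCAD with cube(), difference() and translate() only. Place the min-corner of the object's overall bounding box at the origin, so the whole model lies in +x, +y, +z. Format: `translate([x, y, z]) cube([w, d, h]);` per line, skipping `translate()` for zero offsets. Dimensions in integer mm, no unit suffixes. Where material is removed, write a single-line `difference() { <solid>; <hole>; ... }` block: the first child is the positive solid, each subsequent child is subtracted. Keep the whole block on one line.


difference() { cube([2879, 111, 2499]); translate([1760, 0, 993]) cube([772, 111, 707]); }


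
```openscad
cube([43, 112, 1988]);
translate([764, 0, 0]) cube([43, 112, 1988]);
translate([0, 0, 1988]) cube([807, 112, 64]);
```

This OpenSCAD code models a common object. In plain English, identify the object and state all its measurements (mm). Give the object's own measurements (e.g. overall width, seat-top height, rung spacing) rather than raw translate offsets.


A door frame. The clear opening is 721 mm wide and 1988 mm high. Two 43 mm wide jambs, 112 mm deep, stand either side of the opening from the floor to the top of the opening. A 64 mm thick head sits across the top of both jambs, spanning the full outside width of the frame.


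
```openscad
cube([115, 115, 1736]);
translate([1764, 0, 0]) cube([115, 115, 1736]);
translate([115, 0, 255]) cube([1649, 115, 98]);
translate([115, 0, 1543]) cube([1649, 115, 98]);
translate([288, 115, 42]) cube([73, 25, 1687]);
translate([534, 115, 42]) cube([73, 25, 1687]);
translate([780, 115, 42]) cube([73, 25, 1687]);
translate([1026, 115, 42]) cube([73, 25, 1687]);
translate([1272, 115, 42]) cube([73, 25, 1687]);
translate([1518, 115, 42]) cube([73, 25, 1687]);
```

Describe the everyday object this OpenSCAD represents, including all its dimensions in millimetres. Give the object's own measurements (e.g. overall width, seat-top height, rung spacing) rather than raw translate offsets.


A fence section. Two 115×115 mm posts, 1736 mm tall, stand on the floor with a clear span of 1649 mm between their inner faces. Two horizontal rails of 115×98 mm section span the gap between the posts with their undersides at z = 255 mm and z = 1543 mm, flush with the posts' −y face. 6 pickets, each 73 mm wide, 25 mm thick and 1687 mm tall, are fixed to the +y face of the rails with their bottoms at z = 42 mm, spaced across the span with a 173 mm gap after the −x post and between neighbouring pickets and before the +x post.


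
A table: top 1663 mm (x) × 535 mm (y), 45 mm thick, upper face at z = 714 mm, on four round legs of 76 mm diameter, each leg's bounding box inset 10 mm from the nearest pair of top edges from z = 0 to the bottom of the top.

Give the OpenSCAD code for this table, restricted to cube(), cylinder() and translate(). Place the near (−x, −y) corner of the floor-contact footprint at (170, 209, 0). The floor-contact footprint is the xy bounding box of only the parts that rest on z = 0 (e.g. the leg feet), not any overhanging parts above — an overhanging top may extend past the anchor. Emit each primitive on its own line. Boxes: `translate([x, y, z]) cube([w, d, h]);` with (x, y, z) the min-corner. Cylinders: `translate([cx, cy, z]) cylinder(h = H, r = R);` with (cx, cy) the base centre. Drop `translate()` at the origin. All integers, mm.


translate([160, 199, 669]) cube([1663, 535, 45]);
translate([208, 247, 0]) cylinder(h = 669, r = 38);
translate([1775, 247, 0]) cylinder(h = 669, r = 38);
translate([208, 686, 0]) cylinder(h = 669, r = 38);
translate([1775, 686, 0]) cylinder(h = 669, r = 38);
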